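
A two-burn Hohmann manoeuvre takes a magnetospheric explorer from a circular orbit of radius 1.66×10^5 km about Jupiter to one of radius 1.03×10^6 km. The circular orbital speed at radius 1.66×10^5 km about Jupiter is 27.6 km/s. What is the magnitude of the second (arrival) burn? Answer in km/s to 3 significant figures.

From the circular-orbit relation v² = μ/r at r = 1.66×10^5 km: μ = v²r = (27.6)² × 1.66×10^5 = 1.26452×10^8 km³/s².
The Hohmann ellipse has a_t = (r₁ + r₂)/2 = 5.980×10^5 km.
Circular speed at r = 1.030×10^6 km: v_c = √(μ/r) = 11.08 km/s.
Vis-viva on the transfer ellipse at r = 1.030×10^6 km gives v_t = √[μ(2/r − 1/a_t)] = 5.838 km/s.
Δv₂ = |v_t − v_c| = |5.838 − 11.08| = 5.242 km/s.

Δv₂ = 5.24 km/s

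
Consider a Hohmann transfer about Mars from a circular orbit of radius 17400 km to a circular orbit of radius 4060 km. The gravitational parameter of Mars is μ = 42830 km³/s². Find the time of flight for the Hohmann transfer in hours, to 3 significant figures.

t = 4.69 hours

The Hohmann ellipse has a_t = (r₁ + r₂)/2 = 10730 km.
By Kepler's third law the transfer-orbit period is T = 2π√(a_t³/μ), so t = T/2 = 16870 s.
Converting: 16870 s ÷ 3600 s/hour = 4.69 hours.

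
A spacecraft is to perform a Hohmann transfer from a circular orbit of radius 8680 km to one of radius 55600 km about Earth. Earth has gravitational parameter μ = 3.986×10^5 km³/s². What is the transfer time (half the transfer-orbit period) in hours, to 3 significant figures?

Transfer-ellipse semi-major axis a_t = (r₁ + r₂)/2 = (8680 + 55600)/2 = 32140 km.
Half the transfer-orbit period gives t = π√(a_t³/μ) = 28670 s.
Converting: 28670 s ÷ 3600 s/hour = 7.96 hours.

t = 7.96 hours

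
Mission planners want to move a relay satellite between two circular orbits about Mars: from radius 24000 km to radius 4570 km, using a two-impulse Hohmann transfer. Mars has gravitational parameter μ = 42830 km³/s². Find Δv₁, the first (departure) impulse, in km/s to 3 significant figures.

Δv₁ = 0.580 km/s

Semi-major axis of the transfer orbit: a_t = (24000 + 4570)/2 = 14285 km.
Circular speed at r = 24000 km: v_c = √(μ/r) = 1.3359 km/s.
Vis-viva on the transfer ellipse at r = 24000 km gives v_t = √[μ(2/r − 1/a_t)] = 0.75559 km/s.
Δv₁ = |v_t − v_c| = |0.75559 − 1.3359| = 0.5803 km/s.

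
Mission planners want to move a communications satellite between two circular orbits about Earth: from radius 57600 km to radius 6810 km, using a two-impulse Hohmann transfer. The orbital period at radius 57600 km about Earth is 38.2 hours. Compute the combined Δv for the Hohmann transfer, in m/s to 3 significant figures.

From Kepler's third law T² = 4π²r³/μ at r = 57600 km, T = 38.2 hours = 38.2 × 3600 s = 1.3752×10^5 s: μ = 4π²r³/T² = 3.98929×10^5 km³/s².
Transfer-ellipse semi-major axis a_t = (r₁ + r₂)/2 = (57600 + 6810)/2 = 32205 km.
Circular speed at r₁: v₁ = √(μ/r₁) = √(3.98929×10^5/57600) = 2.632 km/s.
Transfer-orbit speed at r₁ (v² = μ(2/r − 1/a)): v_a = √[μ(2/r₁ − 1/a_t)] = 1.210 km/s.
First burn Δv₁ = |v_a − v₁| = 1.422 km/s.
Circular speed at r₂: v₂ = √(μ/r₂) = 7.6537 km/s.
Transfer-orbit speed at r₂: v_p = √[μ(2/r₂ − 1/a_t)] = 10.236 km/s.
Second burn Δv₂ = |v₂ − v_p| = 2.582 km/s.
Total Δv = Δv₁ + Δv₂ = 4.004 km/s.

Δv = 4000 m/s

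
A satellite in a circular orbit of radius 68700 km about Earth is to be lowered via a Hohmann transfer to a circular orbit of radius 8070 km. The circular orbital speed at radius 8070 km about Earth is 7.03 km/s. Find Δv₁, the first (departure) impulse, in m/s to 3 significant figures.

Δv₁ = 1300 m/s

From the circular-orbit relation v² = μ/r at r = 8070 km: μ = v²r = (7.03)² × 8070 = 3.98827×10^5 km³/s².
The Hohmann ellipse has a_t = (r₁ + r₂)/2 = 38385 km.
Circular speed at r = 68700 km: v_c = √(μ/r) = 2.4094 km/s.
Transfer-orbit speed at the same r (vis-viva, a = a_t): v_t = √[μ(2/r − 1/a_t)] = 1.1048 km/s.
Δv₁ = |v_t − v_c| = |1.1048 − 2.4094| = 1.305 km/s.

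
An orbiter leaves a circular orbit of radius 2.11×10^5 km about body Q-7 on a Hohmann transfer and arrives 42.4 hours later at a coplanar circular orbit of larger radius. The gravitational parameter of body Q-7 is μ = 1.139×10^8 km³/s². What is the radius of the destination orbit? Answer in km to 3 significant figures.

Transfer time t = 42.4 hours = 1.5264×10^5 s, and t = π√(a_t³/μ).
So a_t = (μ t²/π²)^(1/3) = (1.139×10^8 × (1.5264×10^5)² / π²)^(1/3) = 6.4544×10^5 km.
Since a_t = (r₁ + r₂)/2, r₂ = 2a_t − r₁ = 2×6.4544×10^5 − 2.110×10^5 = 1.07988×10^6 km.

r₂ = 1.08×10^6 km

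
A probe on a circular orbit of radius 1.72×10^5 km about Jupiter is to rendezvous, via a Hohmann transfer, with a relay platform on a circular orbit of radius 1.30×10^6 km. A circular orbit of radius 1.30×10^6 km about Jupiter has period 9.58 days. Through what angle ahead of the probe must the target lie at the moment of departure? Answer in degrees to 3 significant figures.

φ = 103°

From Kepler's third law T² = 4π²r³/μ at r = 1.30×10^6 km, T = 9.58 days = 9.58 × 86400 s = 8.27712×10^5 s: μ = 4π²r³/T² = 1.26599×10^8 km³/s².
Semi-major axis of the transfer orbit: a_t = (1.720×10^5 + 1.300×10^6)/2 = 7.360×10^5 km.
Transfer time t = π√(a_t³/μ) = 1.763×10^5 s.
Target angular speed ω₂ = √(μ/r₂³) = 7.591×10^-6 rad/s.
Angle swept by the target during transfer: ω₂·t = 1.3383 rad = 76.68°.
Arrival is 180° from departure on the ellipse, so φ = 180° − 76.68° = 103°.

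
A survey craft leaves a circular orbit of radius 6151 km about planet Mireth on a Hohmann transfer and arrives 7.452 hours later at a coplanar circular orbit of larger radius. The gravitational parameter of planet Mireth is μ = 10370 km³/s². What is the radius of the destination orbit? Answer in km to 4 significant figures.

Transfer time t = 7.452 hours = 26827.2 s, and t = π√(a_t³/μ).
So a_t = (μ t²/π²)^(1/3) = (10370 × (26827.2)² / π²)^(1/3) = 9110.5 km.
Since a_t = (r₁ + r₂)/2, r₂ = 2a_t − r₁ = 2×9110.5 − 6151 = 12070 km.

r₂ = 12070 km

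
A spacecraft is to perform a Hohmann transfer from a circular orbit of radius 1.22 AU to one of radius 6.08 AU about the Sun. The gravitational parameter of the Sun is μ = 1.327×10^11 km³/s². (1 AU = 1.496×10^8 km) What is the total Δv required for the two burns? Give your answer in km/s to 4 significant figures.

Δv = 12.93 km/s

In km: r₁ = 1.22 × 1.496×10^8 = 1.82512×10^8 km; r₂ = 6.08 × 1.496×10^8 = 9.09568×10^8 km.
Transfer-ellipse semi-major axis a_t = (r₁ + r₂)/2 = (1.82512×10^8 + 9.09568×10^8)/2 = 5.4604×10^8 km.
Circular speed at r₁: v₁ = √(μ/r₁) = √(1.327×10^11/1.82512×10^8) = 26.964 km/s.
On the transfer ellipse at r₁, vis-viva gives v_p = √[μ(2/r₁ − 1/a_t)] = 34.801 km/s.
First burn Δv₁ = |v_p − v₁| = 7.837 km/s.
At r₂, v₂ = √(μ/r₂) = 12.0786 km/s.
Transfer-orbit speed at r₂: v_a = √[μ(2/r₂ − 1/a_t)] = 6.98315 km/s.
Second burn Δv₂ = |v₂ − v_a| = 5.095 km/s.
Total Δv = Δv₁ + Δv₂ = 12.93 km/s.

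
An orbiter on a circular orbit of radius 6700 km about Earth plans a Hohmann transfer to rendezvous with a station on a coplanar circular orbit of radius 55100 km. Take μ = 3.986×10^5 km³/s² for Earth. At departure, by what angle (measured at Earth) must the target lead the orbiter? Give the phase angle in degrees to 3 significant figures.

Transfer-ellipse semi-major axis a_t = (r₁ + r₂)/2 = (6700 + 55100)/2 = 30900 km.
The half-period of the transfer ellipse is t = π√(a_t³/μ) = 27028.3 s.
Target angular speed ω₂ = √(μ/r₂³) = 4.88136×10^-5 rad/s.
Angle swept by the target during transfer: ω₂·t = 1.31935 rad = 75.59°.
Arrival is 180° from departure on the ellipse, so φ = 180° − 75.59° = 104°.

φ = 104°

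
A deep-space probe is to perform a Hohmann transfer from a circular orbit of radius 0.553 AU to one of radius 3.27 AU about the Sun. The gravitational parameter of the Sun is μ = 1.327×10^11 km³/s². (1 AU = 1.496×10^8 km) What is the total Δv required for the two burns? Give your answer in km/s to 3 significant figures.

Δv = 19.9 km/s

In km: r₁ = 0.553 × 1.496×10^8 = 8.27288×10^7 km; r₂ = 3.27 × 1.496×10^8 = 4.89192×10^8 km.
The Hohmann ellipse has a_t = (r₁ + r₂)/2 = 2.859604×10^8 km.
At r₁ the circular-orbit speed is v₁ = √(μ/r₁) = 40.05 km/s.
Transfer-orbit speed at r₁ (v² = μ(2/r − 1/a)): v_p = √[μ(2/r₁ − 1/a_t)] = 52.38 km/s.
First burn Δv₁ = |v_p − v₁| = 12.33 km/s.
Circular speed at r₂: v₂ = √(μ/r₂) = 16.47 km/s.
Transfer-orbit speed at r₂: v_a = √[μ(2/r₂ − 1/a_t)] = 8.859 km/s.
Second burn Δv₂ = |v₂ − v_a| = 7.611 km/s.
Total Δv = Δv₁ + Δv₂ = 19.94 km/s.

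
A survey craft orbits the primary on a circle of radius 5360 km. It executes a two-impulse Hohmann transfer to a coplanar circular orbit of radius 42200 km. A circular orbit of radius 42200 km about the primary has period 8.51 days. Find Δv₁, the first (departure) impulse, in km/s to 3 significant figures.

Δv₁ = 0.336 km/s

From Kepler's third law T² = 4π²r³/μ at r = 42200 km, T = 8.51 days = 8.51 × 86400 s = 7.35264×10^5 s: μ = 4π²r³/T² = 5487.95 km³/s².
The Hohmann ellipse has a_t = (r₁ + r₂)/2 = 23780 km.
Circular speed at r = 5360 km: v_c = √(μ/r) = 1.01187 km/s.
Vis-viva on the transfer ellipse at r = 5360 km gives v_t = √[μ(2/r − 1/a_t)] = 1.34795 km/s.
Δv₁ = |v_t − v_c| = |1.34795 − 1.01187| = 0.3361 km/s.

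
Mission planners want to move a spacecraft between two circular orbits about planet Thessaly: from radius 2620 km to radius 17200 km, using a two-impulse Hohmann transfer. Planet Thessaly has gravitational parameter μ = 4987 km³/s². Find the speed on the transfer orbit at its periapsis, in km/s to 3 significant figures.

v = 1.82 km/s

Transfer-ellipse semi-major axis a_t = (r₁ + r₂)/2 = (2620 + 17200)/2 = 9910 km.
At periapsis, r = 2620 km.
Applying v² = μ(2/r − 1/a_t): v = 1.818 km/s.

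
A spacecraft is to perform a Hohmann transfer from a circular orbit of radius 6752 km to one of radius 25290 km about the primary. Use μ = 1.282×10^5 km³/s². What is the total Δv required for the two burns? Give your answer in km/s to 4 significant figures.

The Hohmann ellipse has a_t = (r₁ + r₂)/2 = 16021 km.
Circular speed at r₁: v₁ = √(μ/r₁) = √(1.282×10^5/6752) = 4.3574 km/s.
On the transfer ellipse at r₁, v² = μ(2/r − 1/a) gives v_p = √[μ(2/r₁ − 1/a_t)] = 5.4747 km/s.
First burn Δv₁ = |v_p − v₁| = 1.117 km/s.
Circular speed at r₂: v₂ = √(μ/r₂) = 2.251488 km/s.
Transfer-orbit speed at r₂: v_a = √[μ(2/r₂ − 1/a_t)] = 1.461642 km/s.
Second burn Δv₂ = |v₂ − v_a| = 0.7898 km/s.
Total Δv = Δv₁ + Δv₂ = 1.907 km/s.

Δv = 1.907 km/s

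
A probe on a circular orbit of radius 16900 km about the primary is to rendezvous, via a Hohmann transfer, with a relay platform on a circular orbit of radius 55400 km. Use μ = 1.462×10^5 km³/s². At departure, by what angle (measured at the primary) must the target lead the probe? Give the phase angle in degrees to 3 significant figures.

Semi-major axis of the transfer orbit: a_t = (16900 + 55400)/2 = 36150 km.
The half-period of the transfer ellipse is t = π√(a_t³/μ) = 56470 s.
The target's mean motion on its circular orbit is ω₂ = √(μ/r₂³) = 2.932×10^-5 rad/s.
Angle swept by the target during transfer: ω₂·t = 1.656 rad = 94.88°.
The probe traverses 180° on the transfer ellipse, so the target must lead by 180° − 94.88° = 85.1°.

φ = 85.1°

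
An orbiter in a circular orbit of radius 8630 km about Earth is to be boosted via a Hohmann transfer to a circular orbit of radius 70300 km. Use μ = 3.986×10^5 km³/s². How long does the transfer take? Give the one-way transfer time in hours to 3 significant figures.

The Hohmann ellipse has a_t = (r₁ + r₂)/2 = 39465 km.
Half the transfer-orbit period gives t = π√(a_t³/μ) = 39010 s.
Converting: 39010 s ÷ 3600 s/hour = 10.8 hours.

t = 10.8 hours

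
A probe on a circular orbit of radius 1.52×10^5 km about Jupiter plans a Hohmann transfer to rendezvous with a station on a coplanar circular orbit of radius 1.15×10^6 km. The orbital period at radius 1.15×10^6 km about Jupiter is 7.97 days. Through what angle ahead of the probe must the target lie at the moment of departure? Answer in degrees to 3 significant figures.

From Kepler's third law T² = 4π²r³/μ at r = 1.15×10^6 km, T = 7.97 days = 7.97 × 86400 s = 6.88608×10^5 s: μ = 4π²r³/T² = 1.26622×10^8 km³/s².
Semi-major axis of the transfer orbit: a_t = (1.520×10^5 + 1.150×10^6)/2 = 6.510×10^5 km.
Transfer time t = π√(a_t³/μ) = 1.46645×10^5 s.
The target's mean motion on its circular orbit is ω₂ = √(μ/r₂³) = 9.12447×10^-6 rad/s.
Angle swept by the target during transfer: ω₂·t = 1.3381 rad = 76.67°.
Arrival is 180° from departure on the ellipse, so φ = 180° − 76.67° = 103°.

φ = 103°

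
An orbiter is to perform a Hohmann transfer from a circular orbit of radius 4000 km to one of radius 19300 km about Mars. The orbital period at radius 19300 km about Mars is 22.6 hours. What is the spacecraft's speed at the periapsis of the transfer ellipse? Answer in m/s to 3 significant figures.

From Kepler's third law T² = 4π²r³/μ at r = 19300 km, T = 22.6 hours = 22.6 × 3600 s = 81360 s: μ = 4π²r³/T² = 42875.6 km³/s².
Semi-major axis of the transfer orbit: a_t = (4000 + 19300)/2 = 11650 km.
The periapsis of the transfer ellipse is at r = 4000 km.
Vis-viva: v = √[μ(2/r − 1/a_t)] = √[42875.6 × (2/4000 − 1/11650)] = 4.214 km/s.

v = 4210 m/s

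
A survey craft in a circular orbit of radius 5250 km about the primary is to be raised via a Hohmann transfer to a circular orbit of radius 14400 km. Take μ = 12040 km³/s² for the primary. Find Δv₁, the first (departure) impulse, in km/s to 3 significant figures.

Δv₁ = 0.319 km/s

Semi-major axis of the transfer orbit: a_t = (5250 + 14400)/2 = 9825 km.
Circular speed at r = 5250 km: v_c = √(μ/r) = 1.514 km/s.
Vis-viva on the transfer ellipse at r = 5250 km gives v_t = √[μ(2/r − 1/a_t)] = 1.833 km/s.
Δv₁ = |v_t − v_c| = |1.833 − 1.514| = 0.3190 km/s.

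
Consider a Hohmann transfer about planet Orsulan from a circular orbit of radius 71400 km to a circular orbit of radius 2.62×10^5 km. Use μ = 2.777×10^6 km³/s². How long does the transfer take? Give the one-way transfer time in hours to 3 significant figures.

t = 35.6 hours

Transfer-ellipse semi-major axis a_t = (r₁ + r₂)/2 = (71400 + 2.620×10^5)/2 = 1.667×10^5 km.
Transfer time t = π√(a_t³/μ) = π√((1.667×10^5)³ / 2.777×10^6) = 1.283×10^5 s.
Converting: 1.283×10^5 s ÷ 3600 s/hour = 35.6 hours.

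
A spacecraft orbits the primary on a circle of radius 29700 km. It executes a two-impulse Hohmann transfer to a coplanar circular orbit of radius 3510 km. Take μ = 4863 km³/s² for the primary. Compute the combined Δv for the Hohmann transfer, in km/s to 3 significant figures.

Semi-major axis of the transfer orbit: a_t = (29700 + 3510)/2 = 16605 km.
At r₁ the circular-orbit speed is v₁ = √(μ/r₁) = 0.4046 km/s.
Transfer-orbit speed at r₁ (v² = μ(2/r − 1/a)): v_a = √[μ(2/r₁ − 1/a_t)] = 0.1860 km/s.
First burn Δv₁ = |v_a − v₁| = 0.2186 km/s.
Circular speed at r₂: v₂ = √(μ/r₂) = 1.1771 km/s.
Transfer-orbit speed at r₂: v_p = √[μ(2/r₂ − 1/a_t)] = 1.5742 km/s.
Second burn Δv₂ = |v₂ − v_p| = 0.3971 km/s.
Δv = Δv₁ + Δv₂ = 0.2186 + 0.3971 = 0.6157 km/s.

Δv = 0.616 km/s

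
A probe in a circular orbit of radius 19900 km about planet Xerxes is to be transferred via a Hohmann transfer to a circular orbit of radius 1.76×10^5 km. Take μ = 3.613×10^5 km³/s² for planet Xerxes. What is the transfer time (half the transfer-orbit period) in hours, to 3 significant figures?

Transfer-ellipse semi-major axis a_t = (r₁ + r₂)/2 = (19900 + 1.760×10^5)/2 = 97950 km.
By Kepler's third law the transfer-orbit period is T = 2π√(a_t³/μ), so t = T/2 = 1.602×10^5 s.
Converting: 1.602×10^5 s ÷ 3600 s/hour = 44.5 hours.

t = 44.5 hours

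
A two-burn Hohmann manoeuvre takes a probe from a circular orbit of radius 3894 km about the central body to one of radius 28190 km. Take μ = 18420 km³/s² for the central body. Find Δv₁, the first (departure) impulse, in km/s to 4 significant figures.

Δv₁ = 0.7082 km/s

Transfer-ellipse semi-major axis a_t = (r₁ + r₂)/2 = (3894 + 28190)/2 = 16042 km.
Circular speed at r = 3894 km: v_c = √(μ/r) = 2.1749 km/s.
Transfer-orbit speed at the same r (vis-viva, a = a_t): v_t = √[μ(2/r − 1/a_t)] = 2.8831 km/s.
Δv₁ = |v_t − v_c| = |2.8831 − 2.1749| = 0.7082 km/s.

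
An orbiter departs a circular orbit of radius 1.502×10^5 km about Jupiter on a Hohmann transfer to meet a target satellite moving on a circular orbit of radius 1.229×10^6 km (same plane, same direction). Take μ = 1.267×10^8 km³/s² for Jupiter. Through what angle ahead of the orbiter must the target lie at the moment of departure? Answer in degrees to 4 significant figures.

Transfer-ellipse semi-major axis a_t = (r₁ + r₂)/2 = (1.502×10^5 + 1.229×10^6)/2 = 6.896×10^5 km.
The half-period of the transfer ellipse is t = π√(a_t³/μ) = 1.5983×10^5 s.
Target angular speed ω₂ = √(μ/r₂³) = 8.2615×10^-6 rad/s.
Angle swept by the target during transfer: ω₂·t = 1.32044 rad = 75.66°.
The orbiter traverses 180° on the transfer ellipse, so the target must lead by 180° − 75.66° = 104.3°.

φ = 104.3°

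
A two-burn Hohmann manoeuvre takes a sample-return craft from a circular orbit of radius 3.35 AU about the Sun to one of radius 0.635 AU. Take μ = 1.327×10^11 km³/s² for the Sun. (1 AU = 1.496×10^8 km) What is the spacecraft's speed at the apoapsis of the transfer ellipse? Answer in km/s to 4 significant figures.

v = 9.186 km/s

In km: r₁ = 3.35 × 1.496×10^8 = 5.0116×10^8 km; r₂ = 0.635 × 1.496×10^8 = 9.4996×10^7 km.
The Hohmann ellipse has a_t = (r₁ + r₂)/2 = 2.98078×10^8 km.
The apoapsis of the transfer ellipse is at r = 5.0116×10^8 km.
Applying v² = μ(2/r − 1/a_t): v = 9.186 km/s.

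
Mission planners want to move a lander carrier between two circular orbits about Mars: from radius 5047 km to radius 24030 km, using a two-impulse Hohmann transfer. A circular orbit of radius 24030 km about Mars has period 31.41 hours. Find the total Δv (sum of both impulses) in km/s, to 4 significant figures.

Δv = 1.381 km/s

From Kepler's third law T² = 4π²r³/μ at r = 24030 km, T = 31.41 hours = 31.41 × 3600 s = 1.13076×10^5 s: μ = 4π²r³/T² = 42843.0 km³/s².
Transfer-ellipse semi-major axis a_t = (r₁ + r₂)/2 = (5047 + 24030)/2 = 14538.5 km.
At r₁ the circular-orbit speed is v₁ = √(μ/r₁) = 2.9136 km/s.
Transfer-orbit speed at r₁ (v² = μ(2/r − 1/a)): v_p = √[μ(2/r₁ − 1/a_t)] = 3.7458 km/s.
First burn Δv₁ = |v_p − v₁| = 0.8322 km/s.
Circular speed at r₂: v₂ = √(μ/r₂) = 1.33525 km/s.
Transfer-orbit speed at r₂: v_a = √[μ(2/r₂ − 1/a_t)] = 0.786720 km/s.
Second burn Δv₂ = |v₂ − v_a| = 0.5485 km/s.
Δv = Δv₁ + Δv₂ = 0.8322 + 0.5485 = 1.381 km/s.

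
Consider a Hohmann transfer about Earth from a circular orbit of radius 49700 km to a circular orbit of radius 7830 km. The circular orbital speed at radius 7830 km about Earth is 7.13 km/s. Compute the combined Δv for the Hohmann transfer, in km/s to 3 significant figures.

Δv = 3.60 km/s

From the circular-orbit relation v² = μ/r at r = 7830 km: μ = v²r = (7.13)² × 7830 = 3.98053×10^5 km³/s².
The Hohmann ellipse has a_t = (r₁ + r₂)/2 = 28765 km.
At r₁ the circular-orbit speed is v₁ = √(μ/r₁) = 2.83004 km/s.
Transfer-orbit speed at r₁ (vis-viva equation): v_a = √[μ(2/r₁ − 1/a_t)] = 1.47653 km/s.
First burn Δv₁ = |v_a − v₁| = 1.354 km/s.
Circular speed at r₂: v₂ = √(μ/r₂) = 7.130 km/s.
Transfer-orbit speed at r₂: v_p = √[μ(2/r₂ − 1/a_t)] = 9.372 km/s.
Second burn Δv₂ = |v₂ − v_p| = 2.242 km/s.
Δv = Δv₁ + Δv₂ = 1.354 + 2.242 = 3.596 km/s.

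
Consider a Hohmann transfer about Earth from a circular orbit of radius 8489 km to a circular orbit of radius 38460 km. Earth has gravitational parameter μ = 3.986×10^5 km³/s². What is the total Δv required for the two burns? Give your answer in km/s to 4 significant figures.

The Hohmann ellipse has a_t = (r₁ + r₂)/2 = 23474.5 km.
At r₁ the circular-orbit speed is v₁ = √(μ/r₁) = 6.852 km/s.
Transfer-orbit speed at r₁ (vis-viva equation): v_p = √[μ(2/r₁ − 1/a_t)] = 8.771 km/s.
First burn Δv₁ = |v_p − v₁| = 1.919 km/s.
Circular speed at r₂: v₂ = √(μ/r₂) = 3.219 km/s.
Transfer-orbit speed at r₂: v_a = √[μ(2/r₂ − 1/a_t)] = 1.936 km/s.
Second burn Δv₂ = |v₂ − v_a| = 1.283 km/s.
Total Δv = Δv₁ + Δv₂ = 3.202 km/s.

Δv = 3.202 km/s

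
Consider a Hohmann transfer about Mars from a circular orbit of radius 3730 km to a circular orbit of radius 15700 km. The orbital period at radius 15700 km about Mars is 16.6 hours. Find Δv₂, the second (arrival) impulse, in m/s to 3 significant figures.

From Kepler's third law T² = 4π²r³/μ at r = 15700 km, T = 16.6 hours = 16.6 × 3600 s = 59760 s: μ = 4π²r³/T² = 42779.7 km³/s².
Transfer-ellipse semi-major axis a_t = (r₁ + r₂)/2 = (3730 + 15700)/2 = 9715 km.
Circular speed at r = 15700 km: v_c = √(μ/r) = 1.6507 km/s.
Transfer-orbit speed at the same r (vis-viva, a = a_t): v_t = √[μ(2/r − 1/a_t)] = 1.0228 km/s.
Δv₂ = |v_t − v_c| = |1.0228 − 1.6507| = 0.6279 km/s.

Δv₂ = 628 m/s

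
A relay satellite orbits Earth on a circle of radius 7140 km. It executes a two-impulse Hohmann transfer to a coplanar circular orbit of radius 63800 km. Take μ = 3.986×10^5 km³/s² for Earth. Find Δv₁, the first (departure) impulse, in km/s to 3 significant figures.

Δv₁ = 2.55 km/s

Transfer-ellipse semi-major axis a_t = (r₁ + r₂)/2 = (7140 + 63800)/2 = 35470 km.
On the circular orbit at r = 7140 km, v_c = √(μ/r) = 7.4717 km/s.
Transfer-orbit speed at the same r (vis-viva, a = a_t): v_t = √[μ(2/r − 1/a_t)] = 10.021 km/s.
Δv₁ = |v_t − v_c| = |10.021 − 7.4717| = 2.549 km/s.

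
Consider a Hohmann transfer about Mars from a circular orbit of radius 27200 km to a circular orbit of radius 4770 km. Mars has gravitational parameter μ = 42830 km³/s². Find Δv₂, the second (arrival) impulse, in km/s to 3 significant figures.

Transfer-ellipse semi-major axis a_t = (r₁ + r₂)/2 = (27200 + 4770)/2 = 15985 km.
Circular speed at r = 4770 km: v_c = √(μ/r) = 2.9965 km/s.
Transfer-orbit speed at the same r (vis-viva, a = a_t): v_t = √[μ(2/r − 1/a_t)] = 3.9088 km/s.
Δv₂ = |v_t − v_c| = |3.9088 − 2.9965| = 0.9123 km/s.

Δv₂ = 0.912 km/s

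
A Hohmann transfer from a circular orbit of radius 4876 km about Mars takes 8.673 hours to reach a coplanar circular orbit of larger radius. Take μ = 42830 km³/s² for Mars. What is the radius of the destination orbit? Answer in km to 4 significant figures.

Transfer time t = 8.673 hours = 31222.8 s, and t = π√(a_t³/μ).
So a_t = (μ t²/π²)^(1/3) = (42830 × (31222.8)² / π²)^(1/3) = 16173 km.
Since a_t = (r₁ + r₂)/2, r₂ = 2a_t − r₁ = 2×16173 − 4876 = 27470 km.

r₂ = 27470 km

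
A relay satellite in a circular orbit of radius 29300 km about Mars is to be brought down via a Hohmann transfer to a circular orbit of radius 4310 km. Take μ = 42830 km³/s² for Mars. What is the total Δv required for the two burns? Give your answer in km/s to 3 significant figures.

Semi-major axis of the transfer orbit: a_t = (29300 + 4310)/2 = 16805 km.
At r₁ the circular-orbit speed is v₁ = √(μ/r₁) = 1.209 km/s.
Transfer-orbit speed at r₁ (vis-viva): v_a = √[μ(2/r₁ − 1/a_t)] = 0.6123 km/s.
First burn Δv₁ = |v_a − v₁| = 0.5967 km/s.
Circular speed at r₂: v₂ = √(μ/r₂) = 3.152 km/s.
Transfer-orbit speed at r₂: v_p = √[μ(2/r₂ − 1/a_t)] = 4.162 km/s.
Second burn Δv₂ = |v₂ − v_p| = 1.010 km/s.
Δv = Δv₁ + Δv₂ = 0.5967 + 1.010 = 1.607 km/s.

Δv = 1.61 km/s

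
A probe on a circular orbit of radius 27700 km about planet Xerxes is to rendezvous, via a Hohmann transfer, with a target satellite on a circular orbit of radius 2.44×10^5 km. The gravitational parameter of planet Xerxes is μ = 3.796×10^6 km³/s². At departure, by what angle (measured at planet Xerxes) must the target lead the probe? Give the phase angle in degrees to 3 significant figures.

The Hohmann ellipse has a_t = (r₁ + r₂)/2 = 1.3585×10^5 km.
Transfer time t = π√(a_t³/μ) = 80738 s.
Target angular speed ω₂ = √(μ/r₂³) = 1.6165×10^-5 rad/s.
Angle swept by the target during transfer: ω₂·t = 1.3051 rad = 74.78°.
The probe traverses 180° on the transfer ellipse, so the target must lead by 180° − 74.78° = 105°.

φ = 105°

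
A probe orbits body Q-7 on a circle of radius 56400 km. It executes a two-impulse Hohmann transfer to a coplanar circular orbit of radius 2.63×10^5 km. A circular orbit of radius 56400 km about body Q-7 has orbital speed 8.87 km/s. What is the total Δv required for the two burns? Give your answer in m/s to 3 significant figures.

From the circular-orbit relation v² = μ/r at r = 56400 km: μ = v²r = (8.87)² × 56400 = 4.43738×10^6 km³/s².
Transfer-ellipse semi-major axis a_t = (r₁ + r₂)/2 = (56400 + 2.630×10^5)/2 = 1.597×10^5 km.
At r₁ the circular-orbit speed is v₁ = √(μ/r₁) = 8.87000 km/s.
Transfer-orbit speed at r₁ (vis-viva): v_p = √[μ(2/r₁ − 1/a_t)] = 11.3828 km/s.
First burn Δv₁ = |v_p − v₁| = 2.5128 km/s.
Circular speed at r₂: v₂ = √(μ/r₂) = 4.10757 km/s.
Transfer-orbit speed at r₂: v_a = √[μ(2/r₂ − 1/a_t)] = 2.44103 km/s.
Second burn Δv₂ = |v₂ − v_a| = 1.6665 km/s.
Δv = Δv₁ + Δv₂ = 2.5128 + 1.6665 = 4.179 km/s.

Δv = 4180 m/s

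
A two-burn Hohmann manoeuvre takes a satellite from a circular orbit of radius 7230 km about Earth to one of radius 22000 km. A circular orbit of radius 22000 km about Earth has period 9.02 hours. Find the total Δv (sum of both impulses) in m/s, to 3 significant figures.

From Kepler's third law T² = 4π²r³/μ at r = 22000 km, T = 9.02 hours = 9.02 × 3600 s = 32472 s: μ = 4π²r³/T² = 3.98666×10^5 km³/s².
Semi-major axis of the transfer orbit: a_t = (7230 + 22000)/2 = 14615 km.
Circular speed at r₁: v₁ = √(μ/r₁) = √(3.98666×10^5/7230) = 7.426 km/s.
Transfer-orbit speed at r₁ (vis-viva): v_p = √[μ(2/r₁ − 1/a_t)] = 9.111 km/s.
First burn Δv₁ = |v_p − v₁| = 1.685 km/s.
At r₂, v₂ = √(μ/r₂) = 4.257 km/s.
Transfer-orbit speed at r₂: v_a = √[μ(2/r₂ − 1/a_t)] = 2.994 km/s.
Second burn Δv₂ = |v₂ − v_a| = 1.263 km/s.
Total Δv = Δv₁ + Δv₂ = 2.948 km/s.

Δv = 2950 m/s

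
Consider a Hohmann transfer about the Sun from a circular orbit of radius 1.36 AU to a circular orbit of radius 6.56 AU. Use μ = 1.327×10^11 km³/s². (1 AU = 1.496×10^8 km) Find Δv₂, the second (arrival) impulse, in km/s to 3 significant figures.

Δv₂ = 4.81 km/s

In km: r₁ = 1.36 × 1.496×10^8 = 2.03456×10^8 km; r₂ = 6.56 × 1.496×10^8 = 9.81376×10^8 km.
Semi-major axis of the transfer orbit: a_t = (2.03456×10^8 + 9.81376×10^8)/2 = 5.92416×10^8 km.
Circular speed at r = 9.81376×10^8 km: v_c = √(μ/r) = 11.6283 km/s.
Transfer-orbit speed at the same r (vis-viva, a = a_t): v_t = √[μ(2/r − 1/a_t)] = 6.81459 km/s.
Δv₂ = |v_t − v_c| = |6.81459 − 11.6283| = 4.814 km/s.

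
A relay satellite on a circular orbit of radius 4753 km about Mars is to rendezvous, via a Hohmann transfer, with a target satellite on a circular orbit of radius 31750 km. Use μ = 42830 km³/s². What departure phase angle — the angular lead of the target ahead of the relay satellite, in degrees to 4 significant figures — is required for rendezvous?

φ = 101.5°

The Hohmann ellipse has a_t = (r₁ + r₂)/2 = 18251.5 km.
The half-period of the transfer ellipse is t = π√(a_t³/μ) = 37430.3 s.
Target angular speed ω₂ = √(μ/r₂³) = 3.65812×10^-5 rad/s.
Angle swept by the target during transfer: ω₂·t = 1.36925 rad = 78.452°.
The relay satellite traverses 180° on the transfer ellipse, so the target must lead by 180° − 78.452° = 101.5°.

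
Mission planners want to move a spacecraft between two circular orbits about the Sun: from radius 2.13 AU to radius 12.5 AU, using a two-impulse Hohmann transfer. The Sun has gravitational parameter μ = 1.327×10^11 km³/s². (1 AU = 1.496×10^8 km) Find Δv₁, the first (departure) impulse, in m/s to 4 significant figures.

In km: r₁ = 2.13 × 1.496×10^8 = 3.18648×10^8 km; r₂ = 12.5 × 1.496×10^8 = 1.870×10^9 km.
Transfer-ellipse semi-major axis a_t = (r₁ + r₂)/2 = (3.18648×10^8 + 1.870×10^9)/2 = 1.094324×10^9 km.
Circular speed at r = 3.18648×10^8 km: v_c = √(μ/r) = 20.407 km/s.
Transfer-orbit speed at the same r (vis-viva, a = a_t): v_t = √[μ(2/r − 1/a_t)] = 26.676 km/s.
Δv₁ = |v_t − v_c| = |26.676 − 20.407| = 6.269 km/s.

Δv₁ = 6269 m/s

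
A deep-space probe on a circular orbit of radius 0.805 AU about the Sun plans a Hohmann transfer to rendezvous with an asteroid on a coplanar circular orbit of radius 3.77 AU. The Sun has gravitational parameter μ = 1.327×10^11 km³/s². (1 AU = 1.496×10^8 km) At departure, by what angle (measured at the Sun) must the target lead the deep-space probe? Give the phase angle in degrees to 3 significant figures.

In km: r₁ = 0.805 × 1.496×10^8 = 1.20428×10^8 km; r₂ = 3.77 × 1.496×10^8 = 5.63992×10^8 km.
Semi-major axis of the transfer orbit: a_t = (1.20428×10^8 + 5.63992×10^8)/2 = 3.4221×10^8 km.
Transfer time t = π√(a_t³/μ) = 5.460×10^7 s.
Target angular speed ω₂ = √(μ/r₂³) = 2.720×10^-8 rad/s.
Angle swept by the target during transfer: ω₂·t = 1.485 rad = 85.08°.
The deep-space probe traverses 180° on the transfer ellipse, so the target must lead by 180° − 85.08° = 94.9°.

φ = 94.9°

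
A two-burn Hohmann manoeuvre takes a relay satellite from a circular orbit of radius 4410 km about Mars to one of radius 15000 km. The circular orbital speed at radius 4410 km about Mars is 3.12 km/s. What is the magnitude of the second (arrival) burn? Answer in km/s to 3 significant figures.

Δv₂ = 0.551 km/s

From the circular-orbit relation v² = μ/r at r = 4410 km: μ = v²r = (3.12)² × 4410 = 42928.7 km³/s².
Transfer-ellipse semi-major axis a_t = (r₁ + r₂)/2 = (4410 + 15000)/2 = 9705 km.
Circular speed at r = 15000 km: v_c = √(μ/r) = 1.6917 km/s.
Transfer-orbit speed at the same r (vis-viva, a = a_t): v_t = √[μ(2/r − 1/a_t)] = 1.1404 km/s.
Δv₂ = |v_t − v_c| = |1.1404 − 1.6917| = 0.5513 km/s.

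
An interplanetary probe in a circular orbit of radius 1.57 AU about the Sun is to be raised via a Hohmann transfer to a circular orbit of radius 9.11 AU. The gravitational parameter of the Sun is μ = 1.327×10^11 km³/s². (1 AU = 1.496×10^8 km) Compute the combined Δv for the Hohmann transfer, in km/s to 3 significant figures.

Δv = 11.8 km/s

In km: r₁ = 1.57 × 1.496×10^8 = 2.34872×10^8 km; r₂ = 9.11 × 1.496×10^8 = 1.362856×10^9 km.
Transfer-ellipse semi-major axis a_t = (r₁ + r₂)/2 = (2.34872×10^8 + 1.362856×10^9)/2 = 7.98864×10^8 km.
Circular speed at r₁: v₁ = √(μ/r₁) = √(1.327×10^11/2.34872×10^8) = 23.769 km/s.
Transfer-orbit speed at r₁ (v² = μ(2/r − 1/a)): v_p = √[μ(2/r₁ − 1/a_t)] = 31.046 km/s.
First burn Δv₁ = |v_p − v₁| = 7.277 km/s.
At r₂, v₂ = √(μ/r₂) = 9.8676 km/s.
Transfer-orbit speed at r₂: v_a = √[μ(2/r₂ − 1/a_t)] = 5.3504 km/s.
Second burn Δv₂ = |v₂ − v_a| = 4.517 km/s.
Total Δv = Δv₁ + Δv₂ = 11.79 km/s.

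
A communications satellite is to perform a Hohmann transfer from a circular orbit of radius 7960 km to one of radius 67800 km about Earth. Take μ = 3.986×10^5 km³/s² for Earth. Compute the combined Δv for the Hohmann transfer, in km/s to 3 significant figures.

Δv = 3.70 km/s

The Hohmann ellipse has a_t = (r₁ + r₂)/2 = 37880 km.
At r₁ the circular-orbit speed is v₁ = √(μ/r₁) = 7.076 km/s.
Transfer-orbit speed at r₁ (vis-viva): v_p = √[μ(2/r₁ − 1/a_t)] = 9.467 km/s.
First burn Δv₁ = |v_p − v₁| = 2.391 km/s.
Circular speed at r₂: v₂ = √(μ/r₂) = 2.4247 km/s.
Transfer-orbit speed at r₂: v_a = √[μ(2/r₂ − 1/a_t)] = 1.1115 km/s.
Second burn Δv₂ = |v₂ − v_a| = 1.313 km/s.
Total Δv = Δv₁ + Δv₂ = 3.704 km/s.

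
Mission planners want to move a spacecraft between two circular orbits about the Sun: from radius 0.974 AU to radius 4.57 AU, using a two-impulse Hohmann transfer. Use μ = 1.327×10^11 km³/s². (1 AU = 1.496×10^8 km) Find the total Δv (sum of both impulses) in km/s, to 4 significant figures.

Δv = 14.24 km/s

In km: r₁ = 0.974 × 1.496×10^8 = 1.457104×10^8 km; r₂ = 4.57 × 1.496×10^8 = 6.83672×10^8 km.
Semi-major axis of the transfer orbit: a_t = (1.457104×10^8 + 6.83672×10^8)/2 = 4.146912×10^8 km.
Circular speed at r₁: v₁ = √(μ/r₁) = √(1.327×10^11/1.457104×10^8) = 30.18 km/s.
Transfer-orbit speed at r₁ (vis-viva): v_p = √[μ(2/r₁ − 1/a_t)] = 38.75 km/s.
First burn Δv₁ = |v_p − v₁| = 8.570 km/s.
At r₂, v₂ = √(μ/r₂) = 13.932 km/s.
Transfer-orbit speed at r₂: v_a = √[μ(2/r₂ − 1/a_t)] = 8.2584 km/s.
Second burn Δv₂ = |v₂ − v_a| = 5.674 km/s.
Δv = Δv₁ + Δv₂ = 8.570 + 5.674 = 14.24 km/s.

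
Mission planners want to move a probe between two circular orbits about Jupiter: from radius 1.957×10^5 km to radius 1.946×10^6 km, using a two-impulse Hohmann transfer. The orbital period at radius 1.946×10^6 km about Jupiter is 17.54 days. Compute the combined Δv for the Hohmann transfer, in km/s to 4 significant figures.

Δv = 13.47 km/s

From Kepler's third law T² = 4π²r³/μ at r = 1.946×10^6 km, T = 17.54 days = 17.54 × 86400 s = 1.515456×10^6 s: μ = 4π²r³/T² = 1.26678×10^8 km³/s².
The Hohmann ellipse has a_t = (r₁ + r₂)/2 = 1.07085×10^6 km.
At r₁ the circular-orbit speed is v₁ = √(μ/r₁) = 25.4422 km/s.
Transfer-orbit speed at r₁ (vis-viva equation): v_p = √[μ(2/r₁ − 1/a_t)] = 34.2975 km/s.
First burn Δv₁ = |v_p − v₁| = 8.855 km/s.
At r₂, v₂ = √(μ/r₂) = 8.068 km/s.
Transfer-orbit speed at r₂: v_a = √[μ(2/r₂ − 1/a_t)] = 3.449 km/s.
Second burn Δv₂ = |v₂ − v_a| = 4.619 km/s.
Δv = Δv₁ + Δv₂ = 8.855 + 4.619 = 13.47 km/s.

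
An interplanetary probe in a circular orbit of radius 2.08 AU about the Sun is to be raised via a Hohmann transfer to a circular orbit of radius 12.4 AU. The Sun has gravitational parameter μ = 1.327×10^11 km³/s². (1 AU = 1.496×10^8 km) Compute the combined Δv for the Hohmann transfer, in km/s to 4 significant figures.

In km: r₁ = 2.08 × 1.496×10^8 = 3.11168×10^8 km; r₂ = 12.4 × 1.496×10^8 = 1.85504×10^9 km.
Transfer-ellipse semi-major axis a_t = (r₁ + r₂)/2 = (3.11168×10^8 + 1.85504×10^9)/2 = 1.083104×10^9 km.
At r₁ the circular-orbit speed is v₁ = √(μ/r₁) = 20.651 km/s.
On the transfer ellipse at r₁, v² = μ(2/r − 1/a) gives v_p = √[μ(2/r₁ − 1/a_t)] = 27.026 km/s.
First burn Δv₁ = |v_p − v₁| = 6.375 km/s.
At r₂, v₂ = √(μ/r₂) = 8.4578 km/s.
Transfer-orbit speed at r₂: v_a = √[μ(2/r₂ − 1/a_t)] = 4.5334 km/s.
Second burn Δv₂ = |v₂ − v_a| = 3.924 km/s.
Total Δv = Δv₁ + Δv₂ = 10.30 km/s.

Δv = 10.30 km/s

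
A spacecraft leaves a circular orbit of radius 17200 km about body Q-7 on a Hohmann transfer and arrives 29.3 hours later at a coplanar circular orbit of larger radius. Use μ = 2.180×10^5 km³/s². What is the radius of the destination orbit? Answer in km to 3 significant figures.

Transfer time t = 29.3 hours = 1.0548×10^5 s, and t = π√(a_t³/μ).
So a_t = (μ t²/π²)^(1/3) = (2.180×10^5 × (1.0548×10^5)² / π²)^(1/3) = 62637 km.
Since a_t = (r₁ + r₂)/2, r₂ = 2a_t − r₁ = 2×62637 − 17200 = 1.08074×10^5 km.

r₂ = 1.08×10^5 km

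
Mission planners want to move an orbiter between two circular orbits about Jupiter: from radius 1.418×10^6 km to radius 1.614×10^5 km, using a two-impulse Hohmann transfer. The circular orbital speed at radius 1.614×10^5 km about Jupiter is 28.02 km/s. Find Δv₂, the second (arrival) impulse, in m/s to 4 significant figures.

Δv₂ = 9527 m/s

From the circular-orbit relation v² = μ/r at r = 1.614×10^5 km: μ = v²r = (28.02)² × 1.614×10^5 = 1.26718×10^8 km³/s².
Transfer-ellipse semi-major axis a_t = (r₁ + r₂)/2 = (1.418×10^6 + 1.614×10^5)/2 = 7.897×10^5 km.
Circular speed at r = 1.614×10^5 km: v_c = √(μ/r) = 28.020 km/s.
Transfer-orbit speed at the same r (vis-viva, a = a_t): v_t = √[μ(2/r − 1/a_t)] = 37.547 km/s.
Δv₂ = |v_t − v_c| = |37.547 − 28.020| = 9.527 km/s.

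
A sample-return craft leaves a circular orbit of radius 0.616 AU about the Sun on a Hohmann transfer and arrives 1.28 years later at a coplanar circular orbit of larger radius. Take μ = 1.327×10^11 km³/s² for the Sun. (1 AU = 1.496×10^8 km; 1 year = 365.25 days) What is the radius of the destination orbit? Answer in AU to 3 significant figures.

In km: r₁ = 0.616 × 1.496×10^8 = 9.21536×10^7 km.
Transfer time t = 1.28 years × 365.25 × 86400 s = 4.0393728×10^7 s, and t = π√(a_t³/μ).
So a_t = (μ t²/π²)^(1/3) = (1.327×10^11 × (4.0393728×10^7)² / π²)^(1/3) = 2.7994×10^8 km.
Since a_t = (r₁ + r₂)/2, r₂ = 2a_t − r₁ = 2×2.7994×10^8 − 9.21536×10^7 = 4.677264×10^8 km.
In AU: r₂ = 4.677264×10^8 / 1.496×10^8 = 3.13 AU.

r₂ = 3.13 AU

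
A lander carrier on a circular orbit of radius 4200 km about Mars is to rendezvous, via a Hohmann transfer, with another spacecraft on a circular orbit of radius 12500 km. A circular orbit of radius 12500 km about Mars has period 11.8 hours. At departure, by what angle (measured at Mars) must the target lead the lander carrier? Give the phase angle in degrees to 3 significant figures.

From Kepler's third law T² = 4π²r³/μ at r = 12500 km, T = 11.8 hours = 11.8 × 3600 s = 42480 s: μ = 4π²r³/T² = 42728.8 km³/s².
The Hohmann ellipse has a_t = (r₁ + r₂)/2 = 8350 km.
Transfer time t = π√(a_t³/μ) = 11596 s.
The target's mean motion on its circular orbit is ω₂ = √(μ/r₂³) = 1.4791×10^-4 rad/s.
Angle swept by the target during transfer: ω₂·t = 1.7152 rad = 98.27°.
Arrival is 180° from departure on the ellipse, so φ = 180° − 98.27° = 81.7°.

φ = 81.7°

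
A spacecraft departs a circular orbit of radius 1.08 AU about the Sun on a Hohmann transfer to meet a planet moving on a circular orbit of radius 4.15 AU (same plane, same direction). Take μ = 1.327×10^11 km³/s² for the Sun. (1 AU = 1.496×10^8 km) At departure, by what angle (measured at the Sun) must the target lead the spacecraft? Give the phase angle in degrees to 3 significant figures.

In km: r₁ = 1.08 × 1.496×10^8 = 1.61568×10^8 km; r₂ = 4.15 × 1.496×10^8 = 6.2084×10^8 km.
The Hohmann ellipse has a_t = (r₁ + r₂)/2 = 3.91204×10^8 km.
The half-period of the transfer ellipse is t = π√(a_t³/μ) = 6.6730×10^7 s.
The target's mean motion on its circular orbit is ω₂ = √(μ/r₂³) = 2.3549×10^-8 rad/s.
Angle swept by the target during transfer: ω₂·t = 1.5714 rad = 90.03°.
The spacecraft traverses 180° on the transfer ellipse, so the target must lead by 180° − 90.03° = 90.0°.

φ = 90.0°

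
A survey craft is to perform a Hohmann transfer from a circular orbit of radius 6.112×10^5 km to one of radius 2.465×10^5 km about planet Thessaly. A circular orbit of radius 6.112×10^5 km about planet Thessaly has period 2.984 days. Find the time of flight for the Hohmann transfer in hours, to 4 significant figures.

t = 21.05 hours

From Kepler's third law T² = 4π²r³/μ at r = 6.112×10^5 km, T = 2.984 days = 2.984 × 86400 s = 2.578176×10^5 s: μ = 4π²r³/T² = 1.35608×10^8 km³/s².
Semi-major axis of the transfer orbit: a_t = (6.112×10^5 + 2.465×10^5)/2 = 4.2885×10^5 km.
Transfer time t = π√(a_t³/μ) = π√((4.2885×10^5)³ / 1.35608×10^8) = 75764 s.
Converting: 75764 s ÷ 3600 s/hour = 21.05 hours.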